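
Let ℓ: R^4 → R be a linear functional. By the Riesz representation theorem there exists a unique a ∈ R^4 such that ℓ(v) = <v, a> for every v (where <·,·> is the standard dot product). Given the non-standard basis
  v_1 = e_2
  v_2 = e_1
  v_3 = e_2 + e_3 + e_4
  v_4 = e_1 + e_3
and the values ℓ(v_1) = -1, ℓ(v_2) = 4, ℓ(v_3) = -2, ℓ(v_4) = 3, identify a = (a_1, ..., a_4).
a = (4, -1, -1, 0)

Write a = (a_1, ..., a_4) in the standard basis. For each basis vector v_i, ℓ(v_i) = <v_i, a> is a linear equation in the a_j's. Collect the n equations into a matrix system V a = ℓ, where row i of V is v_i (expressed in the standard basis). Since V is invertible (lower-triangular with 1s on the diagonal, up to permutation), solve by back-substitution:
  V =
[[0, 1, 0, 0],
 [1, 0, 0, 0],
 [0, 1, 1, 1],
 [1, 0, 1, 0]]
  V a = (-1, 4, -2, 3)
Solving gives a = (4, -1, -1, 0).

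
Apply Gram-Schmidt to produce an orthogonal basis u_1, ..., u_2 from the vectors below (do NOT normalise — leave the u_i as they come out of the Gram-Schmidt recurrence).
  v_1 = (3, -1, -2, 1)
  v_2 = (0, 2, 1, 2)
Orthogonal basis:
  u_1 = (3, -1, -2, 1)
  u_2 = (2/5, 28/15, 11/15, 32/15)

Apply the Gram-Schmidt recurrence
  u_1 = v_1
  u_i = v_i − Σ_{j<i} ((v_i · u_j) / (u_j · u_j)) · u_j.

Step by step this gives:
  u_1 = (3, -1, -2, 1)
  u_2 = (2/5, 28/15, 11/15, 32/15)

Orthogonality check:
  u_2 · u_1 = 0 (should be 0)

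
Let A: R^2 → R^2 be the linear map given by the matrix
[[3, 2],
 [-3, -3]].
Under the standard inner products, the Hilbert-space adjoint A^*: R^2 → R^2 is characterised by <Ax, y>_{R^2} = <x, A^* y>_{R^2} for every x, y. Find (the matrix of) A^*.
A^* = A^T =
[[3, -3],
 [2, -3]]

For real matrices with standard dot products, the defining identity <Ax, y> = <x, A^* y> gives (Ax)^T y = x^T (A^*) y, i.e. x^T A^T y = x^T (A^*) y. Since this holds for all x, y, we must have A^* = A^T. Therefore
A^* =
[[3, -3],
 [2, -3]].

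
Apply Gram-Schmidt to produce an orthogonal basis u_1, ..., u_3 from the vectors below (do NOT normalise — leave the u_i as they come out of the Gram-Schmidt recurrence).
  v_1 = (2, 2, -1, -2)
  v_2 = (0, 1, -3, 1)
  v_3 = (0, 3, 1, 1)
Orthogonal basis:
  u_1 = (2, 2, -1, -2)
  u_2 = (-6/13, 7/13, -36/13, 19/13)
  u_3 = (-30/67, 169/67, 88/67, 95/67)

Apply the Gram-Schmidt recurrence
  u_1 = v_1
  u_i = v_i − Σ_{j<i} ((v_i · u_j) / (u_j · u_j)) · u_j.

Step by step this gives:
  u_1 = (2, 2, -1, -2)
  u_2 = (-6/13, 7/13, -36/13, 19/13)
  u_3 = (-30/67, 169/67, 88/67, 95/67)

Orthogonality check:
  u_2 · u_1 = 0 (should be 0)
  u_3 · u_1 = 0 (should be 0)
  u_3 · u_2 = 0 (should be 0)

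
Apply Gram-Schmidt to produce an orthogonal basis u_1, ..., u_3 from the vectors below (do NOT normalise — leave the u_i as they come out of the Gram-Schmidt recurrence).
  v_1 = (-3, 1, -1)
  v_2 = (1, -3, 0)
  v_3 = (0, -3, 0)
Orthogonal basis:
  u_1 = (-3, 1, -1)
  u_2 = (-7/11, -27/11, -6/11)
  u_3 = (-9/74, -3/74, 12/37)

Apply the Gram-Schmidt recurrence
  u_1 = v_1
  u_i = v_i − Σ_{j<i} ((v_i · u_j) / (u_j · u_j)) · u_j.

Step by step this gives:
  u_1 = (-3, 1, -1)
  u_2 = (-7/11, -27/11, -6/11)
  u_3 = (-9/74, -3/74, 12/37)

Orthogonality check:
  u_2 · u_1 = 0 (should be 0)
  u_3 · u_1 = 0 (should be 0)
  u_3 · u_2 = 0 (should be 0)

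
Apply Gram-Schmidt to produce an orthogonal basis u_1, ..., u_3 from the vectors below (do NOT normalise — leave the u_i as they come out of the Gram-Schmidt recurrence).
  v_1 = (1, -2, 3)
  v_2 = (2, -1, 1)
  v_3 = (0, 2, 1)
Orthogonal basis:
  u_1 = (1, -2, 3)
  u_2 = (3/2, 0, -1/2)
  u_3 = (13/35, 13/7, 39/35)

Apply the Gram-Schmidt recurrence
  u_1 = v_1
  u_i = v_i − Σ_{j<i} ((v_i · u_j) / (u_j · u_j)) · u_j.

Step by step this gives:
  u_1 = (1, -2, 3)
  u_2 = (3/2, 0, -1/2)
  u_3 = (13/35, 13/7, 39/35)

Orthogonality check:
  u_2 · u_1 = 0 (should be 0)
  u_3 · u_1 = 0 (should be 0)
  u_3 · u_2 = 0 (should be 0)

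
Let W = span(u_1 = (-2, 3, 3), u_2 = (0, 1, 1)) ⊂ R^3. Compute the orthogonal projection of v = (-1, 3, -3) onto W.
proj_W(v) = (-1, 0, 0)

Set up U = [u_1 | ... | u_2] ∈ R^(3×2). The projector onto W = col(U) is P = U (U^T U)^(-1) U^T.
Compute U^T U =
  [22, 6]
  [6, 2],
and U^T v = (2, 0).
Solve U^T U · c = U^T v for the coefficients: c = (1/2, -3/2). The projection is proj_W(v) = U c.
Check: (v - proj_W(v)) · u_1 = 0  (should be 0).
Check: (v - proj_W(v)) · u_2 = 0  (should be 0).
Result: proj_W(v) = (-1, 0, 0).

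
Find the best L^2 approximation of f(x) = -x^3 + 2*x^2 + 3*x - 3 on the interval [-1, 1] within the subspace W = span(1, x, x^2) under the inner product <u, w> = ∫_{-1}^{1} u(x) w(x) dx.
g(x) = 2*x^2 + 12*x/5 - 3

The best approximation g ∈ W is the orthogonal projection of f onto W. Writing g = a_0 + a_1 x + a_2 x^2, the coefficients solve the normal equations G · a = b where
  G_{ij} = <φ_i, φ_j> and b_i = <f, φ_i>, with φ_0 = 1, φ_1 = x, φ_2 = x^2.
G =
  [2, 0, 2/3]
  [0, 2/3, 0]
  [2/3, 0, 2/5],
b = (-14/3, 8/5, -6/5).
Solving gives a_0 = -3, a_1 = 12/5, a_2 = 2, so
  g(x) = 2*x^2 + 12*x/5 - 3.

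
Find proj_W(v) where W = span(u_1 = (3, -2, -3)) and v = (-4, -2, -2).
proj_W(v) = (-3/11, 2/11, 3/11)

Set up U = [u_1 | ... | u_1] ∈ R^(3×1). The projector onto W = col(U) is P = U (U^T U)^(-1) U^T.
Compute U^T U =
  [22],
and U^T v = (-2).
Solve U^T U · c = U^T v for the coefficients: c = (-1/11). The projection is proj_W(v) = U c.
Check: (v - proj_W(v)) · u_1 = 0  (should be 0).
Result: proj_W(v) = (-3/11, 2/11, 3/11).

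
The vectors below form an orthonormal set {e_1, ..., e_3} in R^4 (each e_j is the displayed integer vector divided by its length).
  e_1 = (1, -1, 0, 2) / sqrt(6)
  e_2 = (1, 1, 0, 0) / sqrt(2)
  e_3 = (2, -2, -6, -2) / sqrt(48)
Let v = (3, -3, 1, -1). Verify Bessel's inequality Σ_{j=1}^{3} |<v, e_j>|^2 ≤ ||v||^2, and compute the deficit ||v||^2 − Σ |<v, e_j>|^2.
Σ |<v, e_j>|^2 = 4; ||v||^2 = 20; deficit = 16

Write each e_j = u_j / sqrt(<u_j, u_j>) where u_j is the displayed integer vector. Then <v, e_j> = <v, u_j> / sqrt(<u_j, u_j>), so |<v, e_j>|^2 = <v, u_j>^2 / <u_j, u_j>.
Coefficients: <v, e_1> = 4/sqrt(6), <v, e_2> = 0/sqrt(2), <v, e_3> = 8/sqrt(48).
Square and sum: Σ |<v, e_j>|^2 = 4.
Compute ||v||^2 = v·v = 20.
Deficit = 20 − 4 = 16 ≥ 0, confirming Bessel's inequality. (The deficit equals ||v − Σ <v,e_j> e_j||^2, the squared distance from v to span{e_j}.)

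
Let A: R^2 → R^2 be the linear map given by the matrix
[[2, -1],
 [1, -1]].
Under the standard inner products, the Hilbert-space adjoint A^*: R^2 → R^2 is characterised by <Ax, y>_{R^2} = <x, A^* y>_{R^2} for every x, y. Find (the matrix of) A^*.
A^* = A^T =
[[2, 1],
 [-1, -1]]

For real matrices with standard dot products, the defining identity <Ax, y> = <x, A^* y> gives (Ax)^T y = x^T (A^*) y, i.e. x^T A^T y = x^T (A^*) y. Since this holds for all x, y, we must have A^* = A^T. Therefore
A^* =
[[2, 1],
 [-1, -1]].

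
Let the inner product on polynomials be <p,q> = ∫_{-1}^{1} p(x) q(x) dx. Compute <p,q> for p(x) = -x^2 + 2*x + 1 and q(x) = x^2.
<p,q> = 4/15

Expand the product: p(x)·q(x) = -x^4 + 2*x^3 + x^2.
∫_{-1}^{1} of each monomial x^k gives [2/(k+1) if k even, 0 if k odd]. Integrating term-by-term (or equivalently evaluating the antiderivative F(x) = -x^5/5 + x^4/2 + x^3/3 at the endpoints):
  F(1) − F(−1) = 19/30 − (11/30) = 4/15.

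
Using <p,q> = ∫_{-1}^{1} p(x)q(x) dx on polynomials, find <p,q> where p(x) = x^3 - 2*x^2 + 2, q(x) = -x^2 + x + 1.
<p,q> = 38/15

Expand the product: p(x)·q(x) = -x^5 + 3*x^4 - x^3 - 4*x^2 + 2*x + 2.
∫_{-1}^{1} of each monomial x^k gives [2/(k+1) if k even, 0 if k odd]. Integrating term-by-term (or equivalently evaluating the antiderivative F(x) = -x^6/6 + 3*x^5/5 - x^4/4 - 4*x^3/3 + x^2 + 2*x at the endpoints):
  F(1) − F(−1) = 37/20 − (-41/60) = 38/15.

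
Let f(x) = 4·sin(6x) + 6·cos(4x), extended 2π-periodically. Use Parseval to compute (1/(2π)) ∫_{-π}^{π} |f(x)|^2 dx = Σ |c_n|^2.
Σ |c_n|^2 = 26

Expand |f|^2 and use orthogonality of {sin(nx), cos(mx)} on [-π, π]:
  ∫_{-π}^{π} sin(nx)^2 dx = π, ∫ cos(mx)^2 dx = π, and cross terms integrate to 0.
So ∫_{-π}^{π} f(x)^2 dx = 4^2 · π + 6^2 · π = (16 + 36)π.
Divide by 2π: (16 + 36)/2 = 26.
By Parseval, this equals Σ |c_n|^2.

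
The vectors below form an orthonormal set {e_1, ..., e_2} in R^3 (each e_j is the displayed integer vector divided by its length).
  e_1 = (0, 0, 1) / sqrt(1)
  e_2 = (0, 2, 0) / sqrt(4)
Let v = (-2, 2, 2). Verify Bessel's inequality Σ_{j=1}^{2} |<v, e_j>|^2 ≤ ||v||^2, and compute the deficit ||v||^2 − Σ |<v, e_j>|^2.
Σ |<v, e_j>|^2 = 8; ||v||^2 = 12; deficit = 4

Write each e_j = u_j / sqrt(<u_j, u_j>) where u_j is the displayed integer vector. Then <v, e_j> = <v, u_j> / sqrt(<u_j, u_j>), so |<v, e_j>|^2 = <v, u_j>^2 / <u_j, u_j>.
Coefficients: <v, e_1> = 2/sqrt(1), <v, e_2> = 4/sqrt(4).
Square and sum: Σ |<v, e_j>|^2 = 8.
Compute ||v||^2 = v·v = 12.
Deficit = 12 − 8 = 4 ≥ 0, confirming Bessel's inequality. (The deficit equals ||v − Σ <v,e_j> e_j||^2, the squared distance from v to span{e_j}.)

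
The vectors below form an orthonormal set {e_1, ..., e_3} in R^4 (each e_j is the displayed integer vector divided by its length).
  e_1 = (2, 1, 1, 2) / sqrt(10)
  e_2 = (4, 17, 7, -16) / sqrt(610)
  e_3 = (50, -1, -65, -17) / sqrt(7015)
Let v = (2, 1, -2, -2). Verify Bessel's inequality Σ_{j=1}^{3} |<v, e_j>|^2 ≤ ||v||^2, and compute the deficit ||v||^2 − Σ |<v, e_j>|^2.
Σ |<v, e_j>|^2 = 1494/115; ||v||^2 = 13; deficit = 1/115

Write each e_j = u_j / sqrt(<u_j, u_j>) where u_j is the displayed integer vector. Then <v, e_j> = <v, u_j> / sqrt(<u_j, u_j>), so |<v, e_j>|^2 = <v, u_j>^2 / <u_j, u_j>.
Coefficients: <v, e_1> = -1/sqrt(10), <v, e_2> = 43/sqrt(610), <v, e_3> = 263/sqrt(7015).
Square and sum: Σ |<v, e_j>|^2 = 1494/115.
Compute ||v||^2 = v·v = 13.
Deficit = 13 − 1494/115 = 1/115 ≥ 0, confirming Bessel's inequality. (The deficit equals ||v − Σ <v,e_j> e_j||^2, the squared distance from v to span{e_j}.)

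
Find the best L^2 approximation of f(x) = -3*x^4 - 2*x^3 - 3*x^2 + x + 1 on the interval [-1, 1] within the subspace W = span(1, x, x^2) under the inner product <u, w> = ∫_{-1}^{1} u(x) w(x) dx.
g(x) = -39*x^2/7 - x/5 + 44/35

The best approximation g ∈ W is the orthogonal projection of f onto W. Writing g = a_0 + a_1 x + a_2 x^2, the coefficients solve the normal equations G · a = b where
  G_{ij} = <φ_i, φ_j> and b_i = <f, φ_i>, with φ_0 = 1, φ_1 = x, φ_2 = x^2.
G =
  [2, 0, 2/3]
  [0, 2/3, 0]
  [2/3, 0, 2/5],
b = (-6/5, -2/15, -146/105).
Solving gives a_0 = 44/35, a_1 = -1/5, a_2 = -39/7, so
  g(x) = -39*x^2/7 - x/5 + 44/35.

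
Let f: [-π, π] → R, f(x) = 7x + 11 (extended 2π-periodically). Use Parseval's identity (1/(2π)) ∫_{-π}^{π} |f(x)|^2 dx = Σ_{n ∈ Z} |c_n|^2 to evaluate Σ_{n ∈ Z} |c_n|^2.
Σ |c_n|^2 = 49π^2/3 + 121

Expand and integrate term by term over [-π, π]:
  ∫ (7x)^2 dx = 49·(2π^3/3); ∫ 2·7·(11)·x dx = 0 (odd integrand); ∫ 11^2 dx = 121·2π.
So (1/(2π)) ∫_{-π}^{π} (7x + 11)^2 dx = 49π^2/3 + 121 = 49π^2/3 + 121.
Parseval ⇒ Σ |c_n|^2 = 49π^2/3 + 121.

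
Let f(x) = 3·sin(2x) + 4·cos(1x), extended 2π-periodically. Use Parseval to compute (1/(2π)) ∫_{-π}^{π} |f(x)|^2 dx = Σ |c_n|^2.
Σ |c_n|^2 = 25/2

Expand |f|^2 and use orthogonality of {sin(nx), cos(mx)} on [-π, π]:
  ∫_{-π}^{π} sin(nx)^2 dx = π, ∫ cos(mx)^2 dx = π, and cross terms integrate to 0.
So ∫_{-π}^{π} f(x)^2 dx = 3^2 · π + 4^2 · π = (9 + 16)π.
Divide by 2π: (9 + 16)/2 = 25/2.
By Parseval, this equals Σ |c_n|^2.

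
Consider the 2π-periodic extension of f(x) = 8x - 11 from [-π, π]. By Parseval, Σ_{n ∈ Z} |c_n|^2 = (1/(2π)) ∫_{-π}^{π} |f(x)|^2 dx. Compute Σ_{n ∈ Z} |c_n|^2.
Σ |c_n|^2 = 64π^2/3 + 121

Expand and integrate term by term over [-π, π]:
  ∫ (8x)^2 dx = 64·(2π^3/3); ∫ 2·8·(-11)·x dx = 0 (odd integrand); ∫ (-11)^2 dx = 121·2π.
So (1/(2π)) ∫_{-π}^{π} (8x - 11)^2 dx = 64π^2/3 + 121 = 64π^2/3 + 121.
Parseval ⇒ Σ |c_n|^2 = 64π^2/3 + 121.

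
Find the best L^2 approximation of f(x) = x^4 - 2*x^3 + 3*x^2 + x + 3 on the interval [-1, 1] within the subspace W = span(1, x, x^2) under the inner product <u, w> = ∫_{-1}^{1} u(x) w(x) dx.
g(x) = 27*x^2/7 - x/5 + 102/35

The best approximation g ∈ W is the orthogonal projection of f onto W. Writing g = a_0 + a_1 x + a_2 x^2, the coefficients solve the normal equations G · a = b where
  G_{ij} = <φ_i, φ_j> and b_i = <f, φ_i>, with φ_0 = 1, φ_1 = x, φ_2 = x^2.
G =
  [2, 0, 2/3]
  [0, 2/3, 0]
  [2/3, 0, 2/5],
b = (42/5, -2/15, 122/35).
Solving gives a_0 = 102/35, a_1 = -1/5, a_2 = 27/7, so
  g(x) = 27*x^2/7 - x/5 + 102/35.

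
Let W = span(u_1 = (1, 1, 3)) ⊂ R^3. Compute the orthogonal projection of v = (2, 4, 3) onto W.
proj_W(v) = (15/11, 15/11, 45/11)

Set up U = [u_1 | ... | u_1] ∈ R^(3×1). The projector onto W = col(U) is P = U (U^T U)^(-1) U^T.
Compute U^T U =
  [11],
and U^T v = (15).
Solve U^T U · c = U^T v for the coefficients: c = (15/11). The projection is proj_W(v) = U c.
Check: (v - proj_W(v)) · u_1 = 0  (should be 0).
Result: proj_W(v) = (15/11, 15/11, 45/11).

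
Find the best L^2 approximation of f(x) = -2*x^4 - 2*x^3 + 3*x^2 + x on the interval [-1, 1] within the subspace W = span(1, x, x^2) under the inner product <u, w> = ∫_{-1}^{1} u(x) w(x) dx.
g(x) = 9*x^2/7 - x/5 + 6/35

The best approximation g ∈ W is the orthogonal projection of f onto W. Writing g = a_0 + a_1 x + a_2 x^2, the coefficients solve the normal equations G · a = b where
  G_{ij} = <φ_i, φ_j> and b_i = <f, φ_i>, with φ_0 = 1, φ_1 = x, φ_2 = x^2.
G =
  [2, 0, 2/3]
  [0, 2/3, 0]
  [2/3, 0, 2/5],
b = (6/5, -2/15, 22/35).
Solving gives a_0 = 6/35, a_1 = -1/5, a_2 = 9/7, so
  g(x) = 9*x^2/7 - x/5 + 6/35.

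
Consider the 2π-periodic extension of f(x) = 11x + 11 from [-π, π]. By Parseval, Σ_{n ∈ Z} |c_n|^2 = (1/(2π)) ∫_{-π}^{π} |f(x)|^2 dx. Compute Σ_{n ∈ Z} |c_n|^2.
Σ |c_n|^2 = 121π^2/3 + 121

Expand and integrate term by term over [-π, π]:
  ∫ (11x)^2 dx = 121·(2π^3/3); ∫ 2·11·(11)·x dx = 0 (odd integrand); ∫ 11^2 dx = 121·2π.
So (1/(2π)) ∫_{-π}^{π} (11x + 11)^2 dx = 121π^2/3 + 121 = 121π^2/3 + 121.
Parseval ⇒ Σ |c_n|^2 = 121π^2/3 + 121.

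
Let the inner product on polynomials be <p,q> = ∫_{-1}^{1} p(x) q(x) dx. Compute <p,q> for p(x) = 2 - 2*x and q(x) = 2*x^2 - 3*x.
<p,q> = 20/3

Expand the product: p(x)·q(x) = -4*x^3 + 10*x^2 - 6*x.
∫_{-1}^{1} of each monomial x^k gives [2/(k+1) if k even, 0 if k odd]. Integrating term-by-term (or equivalently evaluating the antiderivative F(x) = -x^4 + 10*x^3/3 - 3*x^2 at the endpoints):
  F(1) − F(−1) = -2/3 − (-22/3) = 20/3.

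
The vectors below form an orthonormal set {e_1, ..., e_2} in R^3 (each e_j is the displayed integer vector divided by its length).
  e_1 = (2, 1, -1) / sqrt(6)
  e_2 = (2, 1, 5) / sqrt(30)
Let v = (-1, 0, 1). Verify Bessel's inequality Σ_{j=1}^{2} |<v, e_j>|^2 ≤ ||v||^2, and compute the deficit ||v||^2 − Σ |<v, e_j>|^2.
Σ |<v, e_j>|^2 = 9/5; ||v||^2 = 2; deficit = 1/5

Write each e_j = u_j / sqrt(<u_j, u_j>) where u_j is the displayed integer vector. Then <v, e_j> = <v, u_j> / sqrt(<u_j, u_j>), so |<v, e_j>|^2 = <v, u_j>^2 / <u_j, u_j>.
Coefficients: <v, e_1> = -3/sqrt(6), <v, e_2> = 3/sqrt(30).
Square and sum: Σ |<v, e_j>|^2 = 9/5.
Compute ||v||^2 = v·v = 2.
Deficit = 2 − 9/5 = 1/5 ≥ 0, confirming Bessel's inequality. (The deficit equals ||v − Σ <v,e_j> e_j||^2, the squared distance from v to span{e_j}.)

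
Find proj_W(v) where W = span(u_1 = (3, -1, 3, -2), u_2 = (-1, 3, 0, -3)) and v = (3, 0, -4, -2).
proj_W(v) = (-12/437, 188/437, 3/23, -245/437)

Set up U = [u_1 | ... | u_2] ∈ R^(4×2). The projector onto W = col(U) is P = U (U^T U)^(-1) U^T.
Compute U^T U =
  [23, 0]
  [0, 19],
and U^T v = (1, 3).
Solve U^T U · c = U^T v for the coefficients: c = (1/23, 3/19). The projection is proj_W(v) = U c.
Check: (v - proj_W(v)) · u_1 = 0  (should be 0).
Check: (v - proj_W(v)) · u_2 = 0  (should be 0).
Result: proj_W(v) = (-12/437, 188/437, 3/23, -245/437).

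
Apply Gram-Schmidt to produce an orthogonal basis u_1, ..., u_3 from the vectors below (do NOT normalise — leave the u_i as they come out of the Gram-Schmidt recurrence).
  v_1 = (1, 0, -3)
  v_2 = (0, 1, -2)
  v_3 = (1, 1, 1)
Orthogonal basis:
  u_1 = (1, 0, -3)
  u_2 = (-3/5, 1, -1/5)
  u_3 = (9/7, 6/7, 3/7)

Apply the Gram-Schmidt recurrence
  u_1 = v_1
  u_i = v_i − Σ_{j<i} ((v_i · u_j) / (u_j · u_j)) · u_j.

Step by step this gives:
  u_1 = (1, 0, -3)
  u_2 = (-3/5, 1, -1/5)
  u_3 = (9/7, 6/7, 3/7)

Orthogonality check:
  u_2 · u_1 = 0 (should be 0)
  u_3 · u_1 = 0 (should be 0)
  u_3 · u_2 = 0 (should be 0)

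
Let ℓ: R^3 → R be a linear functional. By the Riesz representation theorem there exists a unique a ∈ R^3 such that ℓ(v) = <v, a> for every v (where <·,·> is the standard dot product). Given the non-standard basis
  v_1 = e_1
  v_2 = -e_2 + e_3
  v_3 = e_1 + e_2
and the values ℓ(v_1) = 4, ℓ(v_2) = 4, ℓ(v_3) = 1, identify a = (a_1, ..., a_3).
a = (4, -3, 1)

Write a = (a_1, ..., a_3) in the standard basis. For each basis vector v_i, ℓ(v_i) = <v_i, a> is a linear equation in the a_j's. Collect the n equations into a matrix system V a = ℓ, where row i of V is v_i (expressed in the standard basis). Since V is invertible (lower-triangular with 1s on the diagonal, up to permutation), solve by back-substitution:
  V =
[[1, 0, 0],
 [0, -1, 1],
 [1, 1, 0]]
  V a = (4, 4, 1)
Solving gives a = (4, -3, 1).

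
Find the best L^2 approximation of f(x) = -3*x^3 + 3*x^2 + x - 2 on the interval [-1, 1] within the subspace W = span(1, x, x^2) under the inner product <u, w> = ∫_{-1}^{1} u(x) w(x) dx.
g(x) = 3*x^2 - 4*x/5 - 2

The best approximation g ∈ W is the orthogonal projection of f onto W. Writing g = a_0 + a_1 x + a_2 x^2, the coefficients solve the normal equations G · a = b where
  G_{ij} = <φ_i, φ_j> and b_i = <f, φ_i>, with φ_0 = 1, φ_1 = x, φ_2 = x^2.
G =
  [2, 0, 2/3]
  [0, 2/3, 0]
  [2/3, 0, 2/5],
b = (-2, -8/15, -2/15).
Solving gives a_0 = -2, a_1 = -4/5, a_2 = 3, so
  g(x) = 3*x^2 - 4*x/5 - 2.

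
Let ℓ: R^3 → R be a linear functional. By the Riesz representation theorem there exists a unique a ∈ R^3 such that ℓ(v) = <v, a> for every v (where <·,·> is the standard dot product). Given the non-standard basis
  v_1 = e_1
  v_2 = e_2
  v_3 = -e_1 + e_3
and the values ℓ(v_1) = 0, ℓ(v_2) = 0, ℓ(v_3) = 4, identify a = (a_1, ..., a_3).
a = (0, 0, 4)

Write a = (a_1, ..., a_3) in the standard basis. For each basis vector v_i, ℓ(v_i) = <v_i, a> is a linear equation in the a_j's. Collect the n equations into a matrix system V a = ℓ, where row i of V is v_i (expressed in the standard basis). Since V is invertible (lower-triangular with 1s on the diagonal, up to permutation), solve by back-substitution:
  V =
[[1, 0, 0],
 [0, 1, 0],
 [-1, 0, 1]]
  V a = (0, 0, 4)
Solving gives a = (0, 0, 4).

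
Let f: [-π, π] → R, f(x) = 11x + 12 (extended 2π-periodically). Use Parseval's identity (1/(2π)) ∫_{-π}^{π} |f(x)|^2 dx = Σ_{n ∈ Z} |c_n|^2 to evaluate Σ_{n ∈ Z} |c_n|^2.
Σ |c_n|^2 = 121π^2/3 + 144

Expand and integrate term by term over [-π, π]:
  ∫ (11x)^2 dx = 121·(2π^3/3); ∫ 2·11·(12)·x dx = 0 (odd integrand); ∫ 12^2 dx = 144·2π.
So (1/(2π)) ∫_{-π}^{π} (11x + 12)^2 dx = 121π^2/3 + 144 = 121π^2/3 + 144.
Parseval ⇒ Σ |c_n|^2 = 121π^2/3 + 144.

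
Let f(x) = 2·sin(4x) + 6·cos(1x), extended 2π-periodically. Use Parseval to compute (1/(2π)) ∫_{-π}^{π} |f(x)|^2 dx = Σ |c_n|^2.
Σ |c_n|^2 = 20

Expand |f|^2 and use orthogonality of {sin(nx), cos(mx)} on [-π, π]:
  ∫_{-π}^{π} sin(nx)^2 dx = π, ∫ cos(mx)^2 dx = π, and cross terms integrate to 0.
So ∫_{-π}^{π} f(x)^2 dx = 2^2 · π + 6^2 · π = (4 + 36)π.
Divide by 2π: (4 + 36)/2 = 20.
By Parseval, this equals Σ |c_n|^2.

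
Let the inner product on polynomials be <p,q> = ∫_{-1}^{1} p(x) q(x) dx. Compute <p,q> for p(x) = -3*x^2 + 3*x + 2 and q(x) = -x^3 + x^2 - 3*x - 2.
<p,q> = -166/15

Expand the product: p(x)·q(x) = 3*x^5 - 6*x^4 + 10*x^3 - x^2 - 12*x - 4.
∫_{-1}^{1} of each monomial x^k gives [2/(k+1) if k even, 0 if k odd]. Integrating term-by-term (or equivalently evaluating the antiderivative F(x) = x^6/2 - 6*x^5/5 + 5*x^4/2 - x^3/3 - 6*x^2 - 4*x at the endpoints):
  F(1) − F(−1) = -128/15 − (38/15) = -166/15.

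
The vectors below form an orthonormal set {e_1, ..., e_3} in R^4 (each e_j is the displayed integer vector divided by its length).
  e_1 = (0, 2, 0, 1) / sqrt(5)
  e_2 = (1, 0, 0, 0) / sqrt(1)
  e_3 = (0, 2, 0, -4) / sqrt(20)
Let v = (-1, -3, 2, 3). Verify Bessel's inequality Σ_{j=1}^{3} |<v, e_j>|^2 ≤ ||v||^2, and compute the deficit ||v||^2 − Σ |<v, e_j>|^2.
Σ |<v, e_j>|^2 = 19; ||v||^2 = 23; deficit = 4

Write each e_j = u_j / sqrt(<u_j, u_j>) where u_j is the displayed integer vector. Then <v, e_j> = <v, u_j> / sqrt(<u_j, u_j>), so |<v, e_j>|^2 = <v, u_j>^2 / <u_j, u_j>.
Coefficients: <v, e_1> = -3/sqrt(5), <v, e_2> = -1/sqrt(1), <v, e_3> = -18/sqrt(20).
Square and sum: Σ |<v, e_j>|^2 = 19.
Compute ||v||^2 = v·v = 23.
Deficit = 23 − 19 = 4 ≥ 0, confirming Bessel's inequality. (The deficit equals ||v − Σ <v,e_j> e_j||^2, the squared distance from v to span{e_j}.)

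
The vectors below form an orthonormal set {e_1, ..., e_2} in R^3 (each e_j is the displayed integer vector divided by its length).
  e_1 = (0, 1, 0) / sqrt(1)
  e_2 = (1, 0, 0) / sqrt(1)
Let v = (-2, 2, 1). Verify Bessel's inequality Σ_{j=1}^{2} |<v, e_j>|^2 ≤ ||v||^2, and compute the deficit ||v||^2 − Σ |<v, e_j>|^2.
Σ |<v, e_j>|^2 = 8; ||v||^2 = 9; deficit = 1

Write each e_j = u_j / sqrt(<u_j, u_j>) where u_j is the displayed integer vector. Then <v, e_j> = <v, u_j> / sqrt(<u_j, u_j>), so |<v, e_j>|^2 = <v, u_j>^2 / <u_j, u_j>.
Coefficients: <v, e_1> = 2/sqrt(1), <v, e_2> = -2/sqrt(1).
Square and sum: Σ |<v, e_j>|^2 = 8.
Compute ||v||^2 = v·v = 9.
Deficit = 9 − 8 = 1 ≥ 0, confirming Bessel's inequality. (The deficit equals ||v − Σ <v,e_j> e_j||^2, the squared distance from v to span{e_j}.)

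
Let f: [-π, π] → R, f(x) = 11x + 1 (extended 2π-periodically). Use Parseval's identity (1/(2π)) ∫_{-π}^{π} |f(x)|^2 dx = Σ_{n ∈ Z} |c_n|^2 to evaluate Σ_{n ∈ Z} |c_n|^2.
Σ |c_n|^2 = 121π^2/3 + 1

Expand and integrate term by term over [-π, π]:
  ∫ (11x)^2 dx = 121·(2π^3/3); ∫ 2·11·(1)·x dx = 0 (odd integrand); ∫ 1^2 dx = 1·2π.
So (1/(2π)) ∫_{-π}^{π} (11x + 1)^2 dx = 121π^2/3 + 1 = 121π^2/3 + 1.
Parseval ⇒ Σ |c_n|^2 = 121π^2/3 + 1.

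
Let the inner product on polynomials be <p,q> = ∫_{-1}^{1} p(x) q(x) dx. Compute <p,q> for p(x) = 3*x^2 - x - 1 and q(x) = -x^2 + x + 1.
<p,q> = -6/5

Expand the product: p(x)·q(x) = -3*x^4 + 4*x^3 + 3*x^2 - 2*x - 1.
∫_{-1}^{1} of each monomial x^k gives [2/(k+1) if k even, 0 if k odd]. Integrating term-by-term (or equivalently evaluating the antiderivative F(x) = -3*x^5/5 + x^4 + x^3 - x^2 - x at the endpoints):
  F(1) − F(−1) = -3/5 − (3/5) = -6/5.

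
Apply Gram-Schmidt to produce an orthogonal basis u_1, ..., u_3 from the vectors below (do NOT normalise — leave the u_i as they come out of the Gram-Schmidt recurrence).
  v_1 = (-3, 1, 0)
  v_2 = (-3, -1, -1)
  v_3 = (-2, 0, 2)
Orthogonal basis:
  u_1 = (-3, 1, 0)
  u_2 = (-3/5, -9/5, -1)
  u_3 = (-7/23, -21/23, 42/23)

Apply the Gram-Schmidt recurrence
  u_1 = v_1
  u_i = v_i − Σ_{j<i} ((v_i · u_j) / (u_j · u_j)) · u_j.

Step by step this gives:
  u_1 = (-3, 1, 0)
  u_2 = (-3/5, -9/5, -1)
  u_3 = (-7/23, -21/23, 42/23)

Orthogonality check:
  u_2 · u_1 = 0 (should be 0)
  u_3 · u_1 = 0 (should be 0)
  u_3 · u_2 = 0 (should be 0)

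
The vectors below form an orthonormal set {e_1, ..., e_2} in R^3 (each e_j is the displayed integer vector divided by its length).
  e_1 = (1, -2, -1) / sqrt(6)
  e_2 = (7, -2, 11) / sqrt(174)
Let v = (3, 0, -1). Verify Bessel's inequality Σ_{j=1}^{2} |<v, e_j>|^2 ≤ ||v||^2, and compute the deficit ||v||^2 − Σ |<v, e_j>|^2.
Σ |<v, e_j>|^2 = 94/29; ||v||^2 = 10; deficit = 196/29

Write each e_j = u_j / sqrt(<u_j, u_j>) where u_j is the displayed integer vector. Then <v, e_j> = <v, u_j> / sqrt(<u_j, u_j>), so |<v, e_j>|^2 = <v, u_j>^2 / <u_j, u_j>.
Coefficients: <v, e_1> = 4/sqrt(6), <v, e_2> = 10/sqrt(174).
Square and sum: Σ |<v, e_j>|^2 = 94/29.
Compute ||v||^2 = v·v = 10.
Deficit = 10 − 94/29 = 196/29 ≥ 0, confirming Bessel's inequality. (The deficit equals ||v − Σ <v,e_j> e_j||^2, the squared distance from v to span{e_j}.)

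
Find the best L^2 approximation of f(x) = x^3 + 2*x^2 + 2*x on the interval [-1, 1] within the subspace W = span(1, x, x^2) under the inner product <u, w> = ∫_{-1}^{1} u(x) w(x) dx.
g(x) = 2*x^2 + 13*x/5

The best approximation g ∈ W is the orthogonal projection of f onto W. Writing g = a_0 + a_1 x + a_2 x^2, the coefficients solve the normal equations G · a = b where
  G_{ij} = <φ_i, φ_j> and b_i = <f, φ_i>, with φ_0 = 1, φ_1 = x, φ_2 = x^2.
G =
  [2, 0, 2/3]
  [0, 2/3, 0]
  [2/3, 0, 2/5],
b = (4/3, 26/15, 4/5).
Solving gives a_0 = 0, a_1 = 13/5, a_2 = 2, so
  g(x) = 2*x^2 + 13*x/5.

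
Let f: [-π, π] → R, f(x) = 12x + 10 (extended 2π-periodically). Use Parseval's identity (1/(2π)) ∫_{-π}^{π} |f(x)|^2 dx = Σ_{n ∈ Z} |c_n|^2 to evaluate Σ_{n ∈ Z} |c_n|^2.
Σ |c_n|^2 = 48π^2 + 100

Expand and integrate term by term over [-π, π]:
  ∫ (12x)^2 dx = 144·(2π^3/3); ∫ 2·12·(10)·x dx = 0 (odd integrand); ∫ 10^2 dx = 100·2π.
So (1/(2π)) ∫_{-π}^{π} (12x + 10)^2 dx = 144π^2/3 + 100 = 48π^2 + 100.
Parseval ⇒ Σ |c_n|^2 = 48π^2 + 100.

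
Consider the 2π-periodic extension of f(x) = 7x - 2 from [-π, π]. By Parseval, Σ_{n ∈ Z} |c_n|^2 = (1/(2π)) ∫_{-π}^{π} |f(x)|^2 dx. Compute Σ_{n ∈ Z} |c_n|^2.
Σ |c_n|^2 = 49π^2/3 + 4

Expand and integrate term by term over [-π, π]:
  ∫ (7x)^2 dx = 49·(2π^3/3); ∫ 2·7·(-2)·x dx = 0 (odd integrand); ∫ (-2)^2 dx = 4·2π.
So (1/(2π)) ∫_{-π}^{π} (7x - 2)^2 dx = 49π^2/3 + 4 = 49π^2/3 + 4.
Parseval ⇒ Σ |c_n|^2 = 49π^2/3 + 4.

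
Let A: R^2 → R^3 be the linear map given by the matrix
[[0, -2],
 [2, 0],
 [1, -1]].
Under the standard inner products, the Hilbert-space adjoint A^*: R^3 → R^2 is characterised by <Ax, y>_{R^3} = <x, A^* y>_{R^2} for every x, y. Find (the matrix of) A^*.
A^* = A^T =
[[0, 2, 1],
 [-2, 0, -1]]

For real matrices with standard dot products, the defining identity <Ax, y> = <x, A^* y> gives (Ax)^T y = x^T (A^*) y, i.e. x^T A^T y = x^T (A^*) y. Since this holds for all x, y, we must have A^* = A^T. Therefore
A^* =
[[0, 2, 1],
 [-2, 0, -1]].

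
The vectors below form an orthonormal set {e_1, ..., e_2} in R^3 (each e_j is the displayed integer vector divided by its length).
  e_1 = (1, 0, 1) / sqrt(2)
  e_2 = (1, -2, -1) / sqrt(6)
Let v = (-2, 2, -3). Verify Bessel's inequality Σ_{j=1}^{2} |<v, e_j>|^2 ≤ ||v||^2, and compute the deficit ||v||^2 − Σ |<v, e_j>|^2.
Σ |<v, e_j>|^2 = 14; ||v||^2 = 17; deficit = 3

Write each e_j = u_j / sqrt(<u_j, u_j>) where u_j is the displayed integer vector. Then <v, e_j> = <v, u_j> / sqrt(<u_j, u_j>), so |<v, e_j>|^2 = <v, u_j>^2 / <u_j, u_j>.
Coefficients: <v, e_1> = -5/sqrt(2), <v, e_2> = -3/sqrt(6).
Square and sum: Σ |<v, e_j>|^2 = 14.
Compute ||v||^2 = v·v = 17.
Deficit = 17 − 14 = 3 ≥ 0, confirming Bessel's inequality. (The deficit equals ||v − Σ <v,e_j> e_j||^2, the squared distance from v to span{e_j}.)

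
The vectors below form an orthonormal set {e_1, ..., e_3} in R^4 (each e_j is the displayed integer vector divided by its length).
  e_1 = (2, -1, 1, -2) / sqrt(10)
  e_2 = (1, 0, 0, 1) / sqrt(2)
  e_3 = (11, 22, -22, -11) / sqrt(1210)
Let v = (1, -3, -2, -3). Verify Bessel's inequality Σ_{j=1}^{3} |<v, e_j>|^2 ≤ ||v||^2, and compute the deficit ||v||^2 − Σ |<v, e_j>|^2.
Σ |<v, e_j>|^2 = 21/2; ||v||^2 = 23; deficit = 25/2

Write each e_j = u_j / sqrt(<u_j, u_j>) where u_j is the displayed integer vector. Then <v, e_j> = <v, u_j> / sqrt(<u_j, u_j>), so |<v, e_j>|^2 = <v, u_j>^2 / <u_j, u_j>.
Coefficients: <v, e_1> = 9/sqrt(10), <v, e_2> = -2/sqrt(2), <v, e_3> = 22/sqrt(1210).
Square and sum: Σ |<v, e_j>|^2 = 21/2.
Compute ||v||^2 = v·v = 23.
Deficit = 23 − 21/2 = 25/2 ≥ 0, confirming Bessel's inequality. (The deficit equals ||v − Σ <v,e_j> e_j||^2, the squared distance from v to span{e_j}.)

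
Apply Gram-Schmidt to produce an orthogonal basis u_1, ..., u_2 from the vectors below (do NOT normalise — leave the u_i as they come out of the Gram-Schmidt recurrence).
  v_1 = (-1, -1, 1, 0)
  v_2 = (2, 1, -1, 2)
Orthogonal basis:
  u_1 = (-1, -1, 1, 0)
  u_2 = (2/3, -1/3, 1/3, 2)

Apply the Gram-Schmidt recurrence
  u_1 = v_1
  u_i = v_i − Σ_{j<i} ((v_i · u_j) / (u_j · u_j)) · u_j.

Step by step this gives:
  u_1 = (-1, -1, 1, 0)
  u_2 = (2/3, -1/3, 1/3, 2)

Orthogonality check:
  u_2 · u_1 = 0 (should be 0)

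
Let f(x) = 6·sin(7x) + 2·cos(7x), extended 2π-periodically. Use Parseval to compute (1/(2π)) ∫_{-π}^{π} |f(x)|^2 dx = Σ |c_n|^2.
Σ |c_n|^2 = 20

Expand |f|^2 and use orthogonality of {sin(nx), cos(mx)} on [-π, π]:
  ∫_{-π}^{π} sin(nx)^2 dx = π, ∫ cos(mx)^2 dx = π, and cross terms integrate to 0.
So ∫_{-π}^{π} f(x)^2 dx = 6^2 · π + 2^2 · π = (36 + 4)π.
Divide by 2π: (36 + 4)/2 = 20.
By Parseval, this equals Σ |c_n|^2.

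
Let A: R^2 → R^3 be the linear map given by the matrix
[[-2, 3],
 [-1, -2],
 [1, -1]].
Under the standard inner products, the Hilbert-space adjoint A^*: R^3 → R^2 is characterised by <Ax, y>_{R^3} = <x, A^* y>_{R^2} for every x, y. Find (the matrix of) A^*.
A^* = A^T =
[[-2, -1, 1],
 [3, -2, -1]]

For real matrices with standard dot products, the defining identity <Ax, y> = <x, A^* y> gives (Ax)^T y = x^T (A^*) y, i.e. x^T A^T y = x^T (A^*) y. Since this holds for all x, y, we must have A^* = A^T. Therefore
A^* =
[[-2, -1, 1],
 [3, -2, -1]].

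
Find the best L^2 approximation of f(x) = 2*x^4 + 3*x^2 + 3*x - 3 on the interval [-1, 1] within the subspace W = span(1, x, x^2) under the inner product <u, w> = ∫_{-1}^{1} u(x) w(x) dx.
g(x) = 33*x^2/7 + 3*x - 111/35

The best approximation g ∈ W is the orthogonal projection of f onto W. Writing g = a_0 + a_1 x + a_2 x^2, the coefficients solve the normal equations G · a = b where
  G_{ij} = <φ_i, φ_j> and b_i = <f, φ_i>, with φ_0 = 1, φ_1 = x, φ_2 = x^2.
G =
  [2, 0, 2/3]
  [0, 2/3, 0]
  [2/3, 0, 2/5],
b = (-16/5, 2, -8/35).
Solving gives a_0 = -111/35, a_1 = 3, a_2 = 33/7, so
  g(x) = 33*x^2/7 + 3*x - 111/35.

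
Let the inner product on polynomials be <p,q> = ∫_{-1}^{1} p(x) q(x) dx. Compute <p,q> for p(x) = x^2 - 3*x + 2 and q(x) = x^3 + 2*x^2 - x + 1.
<p,q> = 134/15

Expand the product: p(x)·q(x) = x^5 - x^4 - 5*x^3 + 8*x^2 - 5*x + 2.
∫_{-1}^{1} of each monomial x^k gives [2/(k+1) if k even, 0 if k odd]. Integrating term-by-term (or equivalently evaluating the antiderivative F(x) = x^6/6 - x^5/5 - 5*x^4/4 + 8*x^3/3 - 5*x^2/2 + 2*x at the endpoints):
  F(1) − F(−1) = 53/60 − (-161/20) = 134/15.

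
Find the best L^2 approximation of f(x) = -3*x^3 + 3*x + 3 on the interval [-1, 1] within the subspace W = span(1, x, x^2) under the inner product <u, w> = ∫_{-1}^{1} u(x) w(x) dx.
g(x) = 6*x/5 + 3

The best approximation g ∈ W is the orthogonal projection of f onto W. Writing g = a_0 + a_1 x + a_2 x^2, the coefficients solve the normal equations G · a = b where
  G_{ij} = <φ_i, φ_j> and b_i = <f, φ_i>, with φ_0 = 1, φ_1 = x, φ_2 = x^2.
G =
  [2, 0, 2/3]
  [0, 2/3, 0]
  [2/3, 0, 2/5],
b = (6, 4/5, 2).
Solving gives a_0 = 3, a_1 = 6/5, a_2 = 0, so
  g(x) = 6*x/5 + 3.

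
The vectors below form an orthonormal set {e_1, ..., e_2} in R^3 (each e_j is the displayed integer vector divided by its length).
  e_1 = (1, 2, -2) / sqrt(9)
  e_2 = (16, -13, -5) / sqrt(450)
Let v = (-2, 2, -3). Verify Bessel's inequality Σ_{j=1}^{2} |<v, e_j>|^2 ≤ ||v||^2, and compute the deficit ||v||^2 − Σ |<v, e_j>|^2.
Σ |<v, e_j>|^2 = 561/50; ||v||^2 = 17; deficit = 289/50

Write each e_j = u_j / sqrt(<u_j, u_j>) where u_j is the displayed integer vector. Then <v, e_j> = <v, u_j> / sqrt(<u_j, u_j>), so |<v, e_j>|^2 = <v, u_j>^2 / <u_j, u_j>.
Coefficients: <v, e_1> = 8/sqrt(9), <v, e_2> = -43/sqrt(450).
Square and sum: Σ |<v, e_j>|^2 = 561/50.
Compute ||v||^2 = v·v = 17.
Deficit = 17 − 561/50 = 289/50 ≥ 0, confirming Bessel's inequality. (The deficit equals ||v − Σ <v,e_j> e_j||^2, the squared distance from v to span{e_j}.)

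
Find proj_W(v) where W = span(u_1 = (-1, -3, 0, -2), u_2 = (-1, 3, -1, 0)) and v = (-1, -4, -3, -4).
proj_W(v) = (-223/90, -37/10, -28/45, -167/45)

Set up U = [u_1 | ... | u_2] ∈ R^(4×2). The projector onto W = col(U) is P = U (U^T U)^(-1) U^T.
Compute U^T U =
  [14, -8]
  [-8, 11],
and U^T v = (21, -8).
Solve U^T U · c = U^T v for the coefficients: c = (167/90, 28/45). The projection is proj_W(v) = U c.
Check: (v - proj_W(v)) · u_1 = 0  (should be 0).
Check: (v - proj_W(v)) · u_2 = 0  (should be 0).
Result: proj_W(v) = (-223/90, -37/10, -28/45, -167/45).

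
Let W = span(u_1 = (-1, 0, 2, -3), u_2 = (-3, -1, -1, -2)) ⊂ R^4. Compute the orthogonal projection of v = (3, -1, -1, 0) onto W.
proj_W(v) = (215/161, 9/23, 11/161, 204/161)

Set up U = [u_1 | ... | u_2] ∈ R^(4×2). The projector onto W = col(U) is P = U (U^T U)^(-1) U^T.
Compute U^T U =
  [14, 7]
  [7, 15],
and U^T v = (-5, -7).
Solve U^T U · c = U^T v for the coefficients: c = (-26/161, -9/23). The projection is proj_W(v) = U c.
Check: (v - proj_W(v)) · u_1 = 0  (should be 0).
Check: (v - proj_W(v)) · u_2 = 0  (should be 0).
Result: proj_W(v) = (215/161, 9/23, 11/161, 204/161).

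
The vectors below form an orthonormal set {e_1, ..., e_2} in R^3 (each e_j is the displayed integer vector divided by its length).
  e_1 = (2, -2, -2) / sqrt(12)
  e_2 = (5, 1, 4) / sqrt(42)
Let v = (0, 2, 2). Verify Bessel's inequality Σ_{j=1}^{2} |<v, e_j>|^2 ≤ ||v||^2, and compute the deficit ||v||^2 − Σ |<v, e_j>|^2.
Σ |<v, e_j>|^2 = 54/7; ||v||^2 = 8; deficit = 2/7

Write each e_j = u_j / sqrt(<u_j, u_j>) where u_j is the displayed integer vector. Then <v, e_j> = <v, u_j> / sqrt(<u_j, u_j>), so |<v, e_j>|^2 = <v, u_j>^2 / <u_j, u_j>.
Coefficients: <v, e_1> = -8/sqrt(12), <v, e_2> = 10/sqrt(42).
Square and sum: Σ |<v, e_j>|^2 = 54/7.
Compute ||v||^2 = v·v = 8.
Deficit = 8 − 54/7 = 2/7 ≥ 0, confirming Bessel's inequality. (The deficit equals ||v − Σ <v,e_j> e_j||^2, the squared distance from v to span{e_j}.)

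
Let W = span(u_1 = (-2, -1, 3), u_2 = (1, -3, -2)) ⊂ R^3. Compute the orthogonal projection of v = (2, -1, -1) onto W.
proj_W(v) = (166/171, -155/171, -283/171)

Set up U = [u_1 | ... | u_2] ∈ R^(3×2). The projector onto W = col(U) is P = U (U^T U)^(-1) U^T.
Compute U^T U =
  [14, -5]
  [-5, 14],
and U^T v = (-6, 7).
Solve U^T U · c = U^T v for the coefficients: c = (-49/171, 68/171). The projection is proj_W(v) = U c.
Check: (v - proj_W(v)) · u_1 = 0  (should be 0).
Check: (v - proj_W(v)) · u_2 = 0  (should be 0).
Result: proj_W(v) = (166/171, -155/171, -283/171).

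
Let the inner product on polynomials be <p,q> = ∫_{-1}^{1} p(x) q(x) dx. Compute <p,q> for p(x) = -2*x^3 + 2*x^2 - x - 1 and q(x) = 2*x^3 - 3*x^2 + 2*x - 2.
<p,q> = -138/35

Expand the product: p(x)·q(x) = -4*x^6 + 10*x^5 - 12*x^4 + 9*x^3 - 3*x^2 + 2.
∫_{-1}^{1} of each monomial x^k gives [2/(k+1) if k even, 0 if k odd]. Integrating term-by-term (or equivalently evaluating the antiderivative F(x) = -4*x^7/7 + 5*x^6/3 - 12*x^5/5 + 9*x^4/4 - x^3 + 2*x at the endpoints):
  F(1) − F(−1) = 817/420 − (2473/420) = -138/35.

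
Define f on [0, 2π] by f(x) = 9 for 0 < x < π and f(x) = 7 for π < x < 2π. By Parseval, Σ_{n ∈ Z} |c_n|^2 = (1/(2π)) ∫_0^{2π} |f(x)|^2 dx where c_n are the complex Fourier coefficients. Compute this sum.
Σ |c_n|^2 = 65

Parseval equates the L^2 energy of f (normalised by 1/(2π)) with the ℓ^2 sum of its Fourier coefficients: (1/(2π)) ∫_0^{2π} |f|^2 = Σ |c_n|^2.
Compute the left side: (1/(2π)) [∫_0^π 9^2 dx + ∫_π^{2π} 7^2 dx] = (1/(2π)) · (81π + 49π) = (81 + 49)/2 = 65.
So Σ_{n ∈ Z} |c_n|^2 = 65.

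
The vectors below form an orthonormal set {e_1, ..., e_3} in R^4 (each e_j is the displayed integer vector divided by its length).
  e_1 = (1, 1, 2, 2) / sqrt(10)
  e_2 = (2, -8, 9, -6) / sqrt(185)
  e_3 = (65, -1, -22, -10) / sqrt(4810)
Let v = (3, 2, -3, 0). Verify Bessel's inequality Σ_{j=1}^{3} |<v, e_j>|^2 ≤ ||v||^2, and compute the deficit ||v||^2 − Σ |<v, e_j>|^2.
Σ |<v, e_j>|^2 = 1394/65; ||v||^2 = 22; deficit = 36/65

Write each e_j = u_j / sqrt(<u_j, u_j>) where u_j is the displayed integer vector. Then <v, e_j> = <v, u_j> / sqrt(<u_j, u_j>), so |<v, e_j>|^2 = <v, u_j>^2 / <u_j, u_j>.
Coefficients: <v, e_1> = -1/sqrt(10), <v, e_2> = -37/sqrt(185), <v, e_3> = 259/sqrt(4810).
Square and sum: Σ |<v, e_j>|^2 = 1394/65.
Compute ||v||^2 = v·v = 22.
Deficit = 22 − 1394/65 = 36/65 ≥ 0, confirming Bessel's inequality. (The deficit equals ||v − Σ <v,e_j> e_j||^2, the squared distance from v to span{e_j}.)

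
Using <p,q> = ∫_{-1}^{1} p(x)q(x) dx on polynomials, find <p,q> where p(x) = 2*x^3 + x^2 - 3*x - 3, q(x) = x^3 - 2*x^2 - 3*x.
<p,q> = 216/35

Expand the product: p(x)·q(x) = 2*x^6 - 3*x^5 - 11*x^4 + 15*x^2 + 9*x.
∫_{-1}^{1} of each monomial x^k gives [2/(k+1) if k even, 0 if k odd]. Integrating term-by-term (or equivalently evaluating the antiderivative F(x) = 2*x^7/7 - x^6/2 - 11*x^5/5 + 5*x^3 + 9*x^2/2 at the endpoints):
  F(1) − F(−1) = 248/35 − (32/35) = 216/35.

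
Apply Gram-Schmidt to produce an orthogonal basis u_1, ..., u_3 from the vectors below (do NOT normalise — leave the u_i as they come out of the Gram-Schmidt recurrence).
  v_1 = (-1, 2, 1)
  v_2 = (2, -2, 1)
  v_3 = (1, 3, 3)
Orthogonal basis:
  u_1 = (-1, 2, 1)
  u_2 = (7/6, -1/3, 11/6)
  u_3 = (28/29, 21/29, -14/29)

Apply the Gram-Schmidt recurrence
  u_1 = v_1
  u_i = v_i − Σ_{j<i} ((v_i · u_j) / (u_j · u_j)) · u_j.

Step by step this gives:
  u_1 = (-1, 2, 1)
  u_2 = (7/6, -1/3, 11/6)
  u_3 = (28/29, 21/29, -14/29)

Orthogonality check:
  u_2 · u_1 = 0 (should be 0)
  u_3 · u_1 = 0 (should be 0)
  u_3 · u_2 = 0 (should be 0)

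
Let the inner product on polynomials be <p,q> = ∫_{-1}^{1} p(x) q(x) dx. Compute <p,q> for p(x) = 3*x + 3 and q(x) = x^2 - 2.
<p,q> = -10

Expand the product: p(x)·q(x) = 3*x^3 + 3*x^2 - 6*x - 6.
∫_{-1}^{1} of each monomial x^k gives [2/(k+1) if k even, 0 if k odd]. Integrating term-by-term (or equivalently evaluating the antiderivative F(x) = 3*x^4/4 + x^3 - 3*x^2 - 6*x at the endpoints):
  F(1) − F(−1) = -29/4 − (11/4) = -10.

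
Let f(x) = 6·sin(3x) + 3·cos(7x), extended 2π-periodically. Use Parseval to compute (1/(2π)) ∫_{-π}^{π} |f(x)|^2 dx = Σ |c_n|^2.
Σ |c_n|^2 = 45/2

Expand |f|^2 and use orthogonality of {sin(nx), cos(mx)} on [-π, π]:
  ∫_{-π}^{π} sin(nx)^2 dx = π, ∫ cos(mx)^2 dx = π, and cross terms integrate to 0.
So ∫_{-π}^{π} f(x)^2 dx = 6^2 · π + 3^2 · π = (36 + 9)π.
Divide by 2π: (36 + 9)/2 = 45/2.
By Parseval, this equals Σ |c_n|^2.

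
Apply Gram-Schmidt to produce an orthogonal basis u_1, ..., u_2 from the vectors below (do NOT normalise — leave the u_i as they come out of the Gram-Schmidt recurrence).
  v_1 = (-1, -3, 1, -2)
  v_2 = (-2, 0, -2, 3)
Orthogonal basis:
  u_1 = (-1, -3, 1, -2)
  u_2 = (-12/5, -6/5, -8/5, 11/5)

Apply the Gram-Schmidt recurrence
  u_1 = v_1
  u_i = v_i − Σ_{j<i} ((v_i · u_j) / (u_j · u_j)) · u_j.

Step by step this gives:
  u_1 = (-1, -3, 1, -2)
  u_2 = (-12/5, -6/5, -8/5, 11/5)

Orthogonality check:
  u_2 · u_1 = 0 (should be 0)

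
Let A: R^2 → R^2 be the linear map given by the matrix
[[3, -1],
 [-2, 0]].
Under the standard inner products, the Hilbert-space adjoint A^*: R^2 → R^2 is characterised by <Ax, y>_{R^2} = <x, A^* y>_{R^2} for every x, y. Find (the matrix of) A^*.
A^* = A^T =
[[3, -2],
 [-1, 0]]

For real matrices with standard dot products, the defining identity <Ax, y> = <x, A^* y> gives (Ax)^T y = x^T (A^*) y, i.e. x^T A^T y = x^T (A^*) y. Since this holds for all x, y, we must have A^* = A^T. Therefore
A^* =
[[3, -2],
 [-1, 0]].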